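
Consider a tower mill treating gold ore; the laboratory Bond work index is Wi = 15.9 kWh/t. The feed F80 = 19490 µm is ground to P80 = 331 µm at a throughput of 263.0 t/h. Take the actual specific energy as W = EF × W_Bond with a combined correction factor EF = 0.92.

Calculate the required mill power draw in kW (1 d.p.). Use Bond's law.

W_Bond = 10·Wi·(1/√P₈₀ − 1/√F₈₀)
W = 10·15.9·(1/√331 − 1/√19490) = 10·15.9·(0.047802) = 7.6005 kWh/t
Corrected W = EF·W_Bond = 0.92·7.6005 = 6.9925 kWh/t
P = W·T = 6.9925·263.0 = 1839.0 kW

P = 1839.0 kW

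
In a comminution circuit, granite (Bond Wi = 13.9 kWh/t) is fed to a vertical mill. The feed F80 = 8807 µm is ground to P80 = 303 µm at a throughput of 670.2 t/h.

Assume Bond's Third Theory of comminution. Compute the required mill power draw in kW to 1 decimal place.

P = 4359.1 kW

Bond:  W = 10 Wi (1/√P − 1/√F)
W = 10·13.9·(1/√303 − 1/√8807) = 10·13.9·(0.046793) = 6.5042 kWh/t
P = W·T = 6.5042·670.2 = 4359.1 kW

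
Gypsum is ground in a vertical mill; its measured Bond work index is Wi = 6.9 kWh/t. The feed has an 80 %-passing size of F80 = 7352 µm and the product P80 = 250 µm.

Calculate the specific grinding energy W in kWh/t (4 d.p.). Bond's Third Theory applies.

W = 10·Wi·(P80^(-½) − F80^(-½))
1/√250 = 0.063246;  1/√7352 = 0.011663
W = 10·6.9·(0.063246 − 0.011663) = 3.5592 kWh/t

W = 3.5592 kWh/t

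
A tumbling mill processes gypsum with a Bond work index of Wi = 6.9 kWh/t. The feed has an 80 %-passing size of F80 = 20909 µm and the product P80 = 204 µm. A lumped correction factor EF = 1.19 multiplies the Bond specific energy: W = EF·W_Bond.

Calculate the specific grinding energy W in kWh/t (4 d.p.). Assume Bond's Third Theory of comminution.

W = 5.1810 kWh/t

Bond:  W = 10 Wi (1/√P − 1/√F)
1/√204 = 0.070014;  1/√20909 = 0.006916
W = 10·6.9·(0.070014 − 0.006916) = 4.3538 kWh/t
Corrected W = EF·W_Bond = 1.19·4.3538 = 5.1810 kWh/t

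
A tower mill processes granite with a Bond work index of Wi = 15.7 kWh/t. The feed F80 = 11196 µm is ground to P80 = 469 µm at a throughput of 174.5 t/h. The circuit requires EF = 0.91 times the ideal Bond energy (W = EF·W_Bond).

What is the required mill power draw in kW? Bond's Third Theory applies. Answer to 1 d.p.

P = 915.6 kW

Bond:  W = 10 Wi (1/√P − 1/√F)
W = 10·15.7·(1/√469 − 1/√11196) = 10·15.7·(0.036725) = 5.7658 kWh/t
W_actual = 0.91 × 5.7658 = 5.2469 kWh/t
Power = W × throughput = 5.2469 kWh/t × 174.5 t/h = 915.6 kW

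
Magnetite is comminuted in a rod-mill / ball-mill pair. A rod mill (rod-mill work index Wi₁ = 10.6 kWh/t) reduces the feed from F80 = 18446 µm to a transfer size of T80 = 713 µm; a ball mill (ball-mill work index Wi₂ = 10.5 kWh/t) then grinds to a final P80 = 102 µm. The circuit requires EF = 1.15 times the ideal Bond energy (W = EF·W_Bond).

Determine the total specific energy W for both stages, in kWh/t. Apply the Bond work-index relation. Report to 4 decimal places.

W = 11.1016 kWh/t

W = 10 Wi / √P80 − 10 Wi / √F80
Stage 1 (18446→713 µm, Wi₁=10.6): W₁ = 10·10.6·(0.037450 − 0.007363) = 3.1893 kWh/t
Stage 2 (713→102 µm, Wi₂=10.5): W₂ = 10·10.5·(0.099015 − 0.037450) = 6.4643 kWh/t
W = W₁ + W₂ = 3.1893 + 6.4643 = 9.6535 kWh/t
With EF = 1.15: W = 9.6535·1.15 = 11.1016 kWh/t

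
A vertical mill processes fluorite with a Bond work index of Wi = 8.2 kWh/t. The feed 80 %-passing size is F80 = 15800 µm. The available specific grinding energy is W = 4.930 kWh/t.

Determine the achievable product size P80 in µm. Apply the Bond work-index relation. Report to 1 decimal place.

W = 10 Wi (1/√P80 − 1/√F80)  [Bond]
⇒ 1/√P80 = W/(10·Wi) + 1/√F80
  = 4.9300/(10·8.2) + 1/√15800 = 0.060122 + 0.007956 = 0.068078
P80 = (1/0.068078)² = 14.6891² = 215.77 µm

P80 = 215.8 µm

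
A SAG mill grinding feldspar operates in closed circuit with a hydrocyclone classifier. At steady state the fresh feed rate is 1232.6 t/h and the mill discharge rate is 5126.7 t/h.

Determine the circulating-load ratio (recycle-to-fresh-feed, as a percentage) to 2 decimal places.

CL = 315.93 %

Steady state: M = F + R.
R = M − F = 5126.7 − 1232.6 = 3894.1 t/h
CL = 100·R/F = 100·3894.1/1232.6 = 315.93 %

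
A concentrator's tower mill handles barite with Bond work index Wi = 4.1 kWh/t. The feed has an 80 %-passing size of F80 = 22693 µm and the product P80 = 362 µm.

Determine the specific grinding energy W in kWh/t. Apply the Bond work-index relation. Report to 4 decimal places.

W = 1.8827 kWh/t

W = 10 Wi (P80^-0.5 − F80^-0.5)
1/√362 = 0.052559;  1/√22693 = 0.006638
W = 10·4.1·(0.052559 − 0.006638) = 1.8827 kWh/t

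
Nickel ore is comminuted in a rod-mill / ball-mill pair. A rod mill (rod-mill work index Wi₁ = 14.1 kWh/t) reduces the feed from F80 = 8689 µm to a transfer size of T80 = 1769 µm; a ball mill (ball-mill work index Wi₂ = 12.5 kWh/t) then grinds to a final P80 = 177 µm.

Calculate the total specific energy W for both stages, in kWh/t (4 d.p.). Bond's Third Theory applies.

W = 10·Wi·[P80^(−½) − F80^(−½)]
Stage 1 (8689→1769 µm, Wi₁=14.1): W₁ = 10·14.1·(0.023776 − 0.010728) = 1.8398 kWh/t
Stage 2 (1769→177 µm, Wi₂=12.5): W₂ = 10·12.5·(0.075165 − 0.023776) = 6.4236 kWh/t
W = W₁ + W₂ = 1.8398 + 6.4236 = 8.2634 kWh/t

W = 8.2634 kWh/t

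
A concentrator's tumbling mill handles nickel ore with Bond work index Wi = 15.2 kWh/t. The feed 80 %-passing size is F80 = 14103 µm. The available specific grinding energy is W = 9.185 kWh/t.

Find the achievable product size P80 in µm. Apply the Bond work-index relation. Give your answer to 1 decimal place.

P80 = 211.0 µm

W = 10 Wi (P80^-0.5 − F80^-0.5)
P80^-0.5 = F80^-0.5 + W/(10 Wi)
  = 9.1850/(10·15.2) + 1/√14103 = 0.060428 + 0.008421 = 0.068848
P80 = (1/0.068848)² = 14.5247² = 210.97 µm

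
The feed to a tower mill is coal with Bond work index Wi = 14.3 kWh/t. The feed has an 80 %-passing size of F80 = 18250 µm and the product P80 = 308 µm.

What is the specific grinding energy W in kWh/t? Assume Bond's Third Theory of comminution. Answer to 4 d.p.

W = 7.0896 kWh/t

Bond: W = 10·Wi·(1/√P80 − 1/√F80)
1/√308 = 0.056980;  1/√18250 = 0.007402
W = 10·14.3·(0.056980 − 0.007402) = 7.0896 kWh/t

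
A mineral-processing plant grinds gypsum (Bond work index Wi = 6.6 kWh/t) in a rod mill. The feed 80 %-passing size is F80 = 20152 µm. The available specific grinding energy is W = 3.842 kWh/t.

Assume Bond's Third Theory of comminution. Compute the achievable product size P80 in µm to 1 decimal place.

W = 10 Wi (P80^-0.5 − F80^-0.5)
P80^-0.5 = F80^-0.5 + W/(10 Wi)
  = 3.8420/(10·6.6) + 1/√20152 = 0.058212 + 0.007044 = 0.065256
P80 = (1/0.065256)² = 15.3242² = 234.83 µm

P80 = 234.8 µm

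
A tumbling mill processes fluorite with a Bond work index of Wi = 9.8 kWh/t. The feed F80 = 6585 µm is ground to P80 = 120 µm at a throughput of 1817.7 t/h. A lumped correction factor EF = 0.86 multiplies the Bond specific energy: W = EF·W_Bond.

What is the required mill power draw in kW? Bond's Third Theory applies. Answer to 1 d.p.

W = 10·Wi·(P80^(-½) − F80^(-½))
W = 10·9.8·(1/√120 − 1/√6585) = 10·9.8·(0.078964) = 7.7385 kWh/t
W_actual = 0.86 × 7.7385 = 6.6551 kWh/t
Mill draw = 6.6551 × 1817.7 = 12096.9 kW

P = 12096.9 kW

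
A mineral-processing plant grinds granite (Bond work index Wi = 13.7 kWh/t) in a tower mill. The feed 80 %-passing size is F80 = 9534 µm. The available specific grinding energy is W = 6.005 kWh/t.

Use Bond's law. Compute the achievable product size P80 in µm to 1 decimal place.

Bond: W = 10·Wi·(1/√P80 − 1/√F80)
P80^-0.5 = F80^-0.5 + W/(10 Wi)
  = 6.0050/(10·13.7) + 1/√9534 = 0.043832 + 0.010241 = 0.054074
P80 = (1/0.054074)² = 18.4933² = 342.00 µm

P80 = 342.0 µm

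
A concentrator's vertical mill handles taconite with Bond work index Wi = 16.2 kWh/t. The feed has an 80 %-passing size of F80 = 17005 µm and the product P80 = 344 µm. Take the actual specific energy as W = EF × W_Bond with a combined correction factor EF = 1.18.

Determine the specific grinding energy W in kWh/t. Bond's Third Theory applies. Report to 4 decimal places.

W = 8.8407 kWh/t

Bond: W = 10·Wi·(1/√P80 − 1/√F80)
1/√344 = 0.053916;  1/√17005 = 0.007669
W = 10·16.2·(0.053916 − 0.007669) = 7.4922 kWh/t
Apply correction: 7.4922 × 1.18 = 8.8407 kWh/t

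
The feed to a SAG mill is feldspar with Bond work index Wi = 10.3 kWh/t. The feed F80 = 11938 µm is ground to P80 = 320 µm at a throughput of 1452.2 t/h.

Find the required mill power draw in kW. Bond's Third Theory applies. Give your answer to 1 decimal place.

P = 6992.6 kW

W_Bond = 10·Wi·(1/√P₈₀ − 1/√F₈₀)
W = 10·10.3·(1/√320 − 1/√11938) = 10·10.3·(0.046749) = 4.8152 kWh/t
Power = W × throughput = 4.8152 kWh/t × 1452.2 t/h = 6992.6 kW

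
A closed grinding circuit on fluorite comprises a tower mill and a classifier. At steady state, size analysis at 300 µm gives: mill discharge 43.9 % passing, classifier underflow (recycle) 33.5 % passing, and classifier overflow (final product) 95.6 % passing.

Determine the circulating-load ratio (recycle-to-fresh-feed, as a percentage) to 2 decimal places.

CL = 497.12 %

Mass balance on the −300 µm fraction:
d + r·d = r·u + o → r(d−u) = o−d
r = (95.6 − 43.9)/(43.9 − 33.5) = 51.7/10.4 = 4.9712
CL = 100·r = 497.12 %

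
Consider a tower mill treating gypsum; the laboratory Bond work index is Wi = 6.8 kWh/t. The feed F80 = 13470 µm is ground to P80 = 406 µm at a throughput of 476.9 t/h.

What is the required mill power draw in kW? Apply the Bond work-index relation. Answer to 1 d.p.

P = 1330.0 kW

W_Bond = 10·Wi·(1/√P₈₀ − 1/√F₈₀)
W = 10·6.8·(1/√406 − 1/√13470) = 10·6.8·(0.041013) = 2.7889 kWh/t
Power = W × throughput = 2.7889 kWh/t × 476.9 t/h = 1330.0 kW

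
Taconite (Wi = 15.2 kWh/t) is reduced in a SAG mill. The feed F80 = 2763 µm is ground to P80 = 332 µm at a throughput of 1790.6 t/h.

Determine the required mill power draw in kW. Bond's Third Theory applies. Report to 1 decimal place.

P = 9759.5 kW

W = 10 Wi (1/√P80 − 1/√F80)  [Bond]
W = 10·15.2·(1/√332 − 1/√2763) = 10·15.2·(0.035858) = 5.4504 kWh/t
Power = W × throughput = 5.4504 kWh/t × 1790.6 t/h = 9759.5 kW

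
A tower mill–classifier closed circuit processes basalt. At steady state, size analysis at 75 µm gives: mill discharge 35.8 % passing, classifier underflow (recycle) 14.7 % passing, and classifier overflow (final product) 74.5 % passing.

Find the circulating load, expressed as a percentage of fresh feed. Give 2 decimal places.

Let r = R/F. Size balance at 75 µm:
Fd + Rd = Ru + Fo ⇒ R/F = (o−d)/(d−u)
r = (74.5 − 35.8)/(35.8 − 14.7) = 38.7/21.1 = 1.8341
CL = 100·r = 183.41 %

CL = 183.41 %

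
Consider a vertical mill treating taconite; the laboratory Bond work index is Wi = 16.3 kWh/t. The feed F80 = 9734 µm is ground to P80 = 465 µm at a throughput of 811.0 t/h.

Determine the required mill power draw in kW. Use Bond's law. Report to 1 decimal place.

P = 4790.4 kW

W = 10 Wi (1/√P80 − 1/√F80)  [Bond]
W = 10·16.3·(1/√465 − 1/√9734) = 10·16.3·(0.036238) = 5.9068 kWh/t
Mill draw = 5.9068 × 811.0 = 4790.4 kW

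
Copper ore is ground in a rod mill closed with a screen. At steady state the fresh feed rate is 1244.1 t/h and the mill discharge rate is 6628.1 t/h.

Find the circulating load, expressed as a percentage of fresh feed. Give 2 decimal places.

Steady state: M = F + R.
R = M − F = 6628.1 − 1244.1 = 5384.0 t/h
CL = 100·R/F = 100·5384.0/1244.1 = 432.76 %

CL = 432.76 %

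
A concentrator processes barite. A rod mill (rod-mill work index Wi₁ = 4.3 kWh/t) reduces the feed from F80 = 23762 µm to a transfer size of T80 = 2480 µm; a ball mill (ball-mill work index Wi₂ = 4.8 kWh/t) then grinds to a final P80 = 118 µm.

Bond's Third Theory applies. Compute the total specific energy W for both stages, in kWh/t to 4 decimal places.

W = 10·Wi·(P80^(-½) − F80^(-½))
Stage 1 (23762→2480 µm, Wi₁=4.3): W₁ = 10·4.3·(0.020080 − 0.006487) = 0.5845 kWh/t
Stage 2 (2480→118 µm, Wi₂=4.8): W₂ = 10·4.8·(0.092057 − 0.020080) = 3.4549 kWh/t
W = W₁ + W₂ = 0.5845 + 3.4549 = 4.0394 kWh/t

W = 4.0394 kWh/t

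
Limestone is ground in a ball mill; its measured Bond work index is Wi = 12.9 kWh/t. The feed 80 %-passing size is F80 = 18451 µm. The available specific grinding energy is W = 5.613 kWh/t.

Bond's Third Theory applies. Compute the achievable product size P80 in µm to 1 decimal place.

P80 = 386.4 µm

W = 10·Wi·[P80^(−½) − F80^(−½)]
P80^-0.5 = F80^-0.5 + W/(10 Wi)
  = 5.6130/(10·12.9) + 1/√18451 = 0.043512 + 0.007362 = 0.050874
P80 = (1/0.050874)² = 19.6566² = 386.38 µm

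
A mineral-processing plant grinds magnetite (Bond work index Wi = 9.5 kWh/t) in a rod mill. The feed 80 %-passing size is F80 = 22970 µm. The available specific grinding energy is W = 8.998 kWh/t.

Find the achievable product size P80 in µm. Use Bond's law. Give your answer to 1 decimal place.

W = 10 Wi (1/√P80 − 1/√F80)  [Bond]
⇒ 1/√P80 = W/(10·Wi) + 1/√F80
  = 8.9980/(10·9.5) + 1/√22970 = 0.094716 + 0.006598 = 0.101314
P80 = (1/0.101314)² = 9.8703² = 97.42 µm

P80 = 97.4 µm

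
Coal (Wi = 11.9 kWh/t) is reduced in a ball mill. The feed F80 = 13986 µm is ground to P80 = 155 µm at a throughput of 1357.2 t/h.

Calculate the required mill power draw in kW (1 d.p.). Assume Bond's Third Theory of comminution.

W = 10·Wi·(P80^(-½) − F80^(-½))
W = 10·11.9·(1/√155 − 1/√13986) = 10·11.9·(0.071866) = 8.5521 kWh/t
Mill draw = 8.5521 × 1357.2 = 11606.9 kW

P = 11606.9 kW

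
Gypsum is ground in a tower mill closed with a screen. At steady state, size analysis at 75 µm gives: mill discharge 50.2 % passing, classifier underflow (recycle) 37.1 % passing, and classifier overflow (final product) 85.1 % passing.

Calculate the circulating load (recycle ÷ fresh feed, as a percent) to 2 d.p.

CL = 266.41 %

Two-product formula at 75 µm:
(1+r)·d = r·u + o ⇒ r = (o−d)/(d−u)
r = (85.1 − 50.2)/(50.2 − 37.1) = 34.9/13.1 = 2.6641
CL = 100·r = 266.41 %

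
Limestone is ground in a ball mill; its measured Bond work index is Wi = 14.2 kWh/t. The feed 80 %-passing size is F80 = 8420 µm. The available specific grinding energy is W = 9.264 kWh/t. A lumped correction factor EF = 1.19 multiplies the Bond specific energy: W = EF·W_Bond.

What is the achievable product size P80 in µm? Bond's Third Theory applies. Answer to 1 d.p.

P80 = 231.5 µm

W = 10 Wi (P80^-0.5 − F80^-0.5)
W_Bond = W / EF = 9.264 / 1.19 = 7.7849 kWh/t
⇒ 1/√P80 = W_Bond/(10 Wi) + 1/√F80
  = 7.7849/(10·14.2) + 1/√8420 = 0.054823 + 0.010898 = 0.065721
P80 = (1/0.065721)² = 15.2158² = 231.52 µm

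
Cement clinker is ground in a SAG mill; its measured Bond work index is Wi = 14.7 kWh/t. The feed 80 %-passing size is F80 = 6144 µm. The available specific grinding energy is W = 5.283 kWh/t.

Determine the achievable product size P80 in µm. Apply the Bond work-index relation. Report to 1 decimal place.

P80 = 421.7 µm

W_Bond = 10·Wi·(1/√P₈₀ − 1/√F₈₀)
⇒ 1/√P80 = W/(10·Wi) + 1/√F80
  = 5.2830/(10·14.7) + 1/√6144 = 0.035939 + 0.012758 = 0.048697
P80 = (1/0.048697)² = 20.5353² = 421.70 µm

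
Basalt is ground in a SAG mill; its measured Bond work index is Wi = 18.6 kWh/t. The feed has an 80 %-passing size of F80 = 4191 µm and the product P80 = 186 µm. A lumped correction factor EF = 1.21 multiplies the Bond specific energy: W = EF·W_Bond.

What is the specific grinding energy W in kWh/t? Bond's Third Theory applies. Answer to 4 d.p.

W = 10 Wi / √P80 − 10 Wi / √F80
1/√186 = 0.073324;  1/√4191 = 0.015447
W = 10·18.6·(0.073324 − 0.015447) = 10.7651 kWh/t
With EF = 1.21: W = 10.7651·1.21 = 13.0257 kWh/t

W = 13.0257 kWh/t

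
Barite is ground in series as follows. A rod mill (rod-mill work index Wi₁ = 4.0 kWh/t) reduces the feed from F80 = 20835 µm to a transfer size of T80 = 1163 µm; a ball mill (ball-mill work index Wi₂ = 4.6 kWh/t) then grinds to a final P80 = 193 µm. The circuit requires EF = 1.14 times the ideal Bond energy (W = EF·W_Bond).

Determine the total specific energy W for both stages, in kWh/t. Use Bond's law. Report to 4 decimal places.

W = 3.2582 kWh/t

Bond:  W = 10 Wi (1/√P − 1/√F)
Stage 1 (20835→1163 µm, Wi₁=4.0): W₁ = 10·4.0·(0.029323 − 0.006928) = 0.8958 kWh/t
Stage 2 (1163→193 µm, Wi₂=4.6): W₂ = 10·4.6·(0.071982 − 0.029323) = 1.9623 kWh/t
W = W₁ + W₂ = 0.8958 + 1.9623 = 2.8581 kWh/t
Corrected W = EF·W_Bond = 1.14·2.8581 = 3.2582 kWh/t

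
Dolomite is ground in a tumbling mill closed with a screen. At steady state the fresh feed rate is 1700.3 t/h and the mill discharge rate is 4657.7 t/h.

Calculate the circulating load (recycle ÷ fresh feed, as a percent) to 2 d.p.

M = F + R at steady state, so:
R = M − F = 4657.7 − 1700.3 = 2957.4 t/h
CL = 100·R/F = 100·2957.4/1700.3 = 173.93 %

CL = 173.93 %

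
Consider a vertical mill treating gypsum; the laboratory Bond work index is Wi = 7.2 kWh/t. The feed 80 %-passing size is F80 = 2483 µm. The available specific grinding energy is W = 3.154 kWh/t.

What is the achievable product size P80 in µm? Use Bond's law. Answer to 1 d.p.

P80 = 245.1 µm

Bond: W = 10·Wi·(1/√P80 − 1/√F80)
⇒ 1/√P80 = W/(10 Wi) + 1/√F80
  = 3.1540/(10·7.2) + 1/√2483 = 0.043806 + 0.020068 = 0.063874
P80 = (1/0.063874)² = 15.6558² = 245.11 µm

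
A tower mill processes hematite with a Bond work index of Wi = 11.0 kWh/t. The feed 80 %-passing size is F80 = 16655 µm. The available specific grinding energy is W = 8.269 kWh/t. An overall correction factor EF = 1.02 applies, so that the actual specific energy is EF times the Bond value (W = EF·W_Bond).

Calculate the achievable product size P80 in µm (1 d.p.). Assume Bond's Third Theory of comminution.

P80 = 150.7 µm

W = 10 Wi (1/√P80 − 1/√F80)  [Bond]
W_Bond = W / EF = 8.269 / 1.02 = 8.1069 kWh/t
1/√P80 = 1/√F80 + W_Bond/(10·Wi)
  = 8.1069/(10·11.0) + 1/√16655 = 0.073699 + 0.007749 = 0.081447
P80 = (1/0.081447)² = 12.2779² = 150.75 µm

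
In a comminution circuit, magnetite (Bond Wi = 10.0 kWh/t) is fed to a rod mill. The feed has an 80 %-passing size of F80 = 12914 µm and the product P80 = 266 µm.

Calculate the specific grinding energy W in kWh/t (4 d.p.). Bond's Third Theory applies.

W = 5.2514 kWh/t

W = 10 Wi (P80^-0.5 − F80^-0.5)
1/√266 = 0.061314;  1/√12914 = 0.008800
W = 10·10.0·(0.061314 − 0.008800) = 5.2514 kWh/t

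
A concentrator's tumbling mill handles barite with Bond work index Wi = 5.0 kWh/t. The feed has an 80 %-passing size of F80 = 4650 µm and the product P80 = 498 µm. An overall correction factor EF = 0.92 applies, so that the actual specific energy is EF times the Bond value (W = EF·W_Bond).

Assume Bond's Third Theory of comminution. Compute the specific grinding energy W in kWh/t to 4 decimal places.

W_Bond = 10·Wi·(1/√P₈₀ − 1/√F₈₀)
1/√498 = 0.044811;  1/√4650 = 0.014665
W = 10·5.0·(0.044811 − 0.014665) = 1.5073 kWh/t
W_actual = 0.92 × 1.5073 = 1.3867 kWh/t

W = 1.3867 kWh/t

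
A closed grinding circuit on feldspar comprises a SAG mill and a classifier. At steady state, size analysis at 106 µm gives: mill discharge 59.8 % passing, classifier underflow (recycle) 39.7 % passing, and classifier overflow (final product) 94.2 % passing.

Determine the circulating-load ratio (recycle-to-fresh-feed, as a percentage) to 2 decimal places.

Classifier node, passing 106 µm:
d + r·d = r·u + o → r(d−u) = o−d
r = (94.2 − 59.8)/(59.8 − 39.7) = 34.4/20.1 = 1.7114
CL = 100·r = 171.14 %

CL = 171.14 %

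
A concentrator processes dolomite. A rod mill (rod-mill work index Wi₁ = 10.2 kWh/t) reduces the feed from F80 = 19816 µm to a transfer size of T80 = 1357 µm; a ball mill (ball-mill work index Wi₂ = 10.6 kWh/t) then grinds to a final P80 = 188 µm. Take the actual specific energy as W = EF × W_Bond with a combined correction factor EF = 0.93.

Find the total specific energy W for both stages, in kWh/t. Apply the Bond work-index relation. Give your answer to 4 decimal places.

W = 10·Wi·[P80^(−½) − F80^(−½)]
Stage 1 (19816→1357 µm, Wi₁=10.2): W₁ = 10·10.2·(0.027146 − 0.007104) = 2.0443 kWh/t
Stage 2 (1357→188 µm, Wi₂=10.6): W₂ = 10·10.6·(0.072932 − 0.027146) = 4.8533 kWh/t
W = W₁ + W₂ = 2.0443 + 4.8533 = 6.8977 kWh/t
W_actual = 0.93 × 6.8977 = 6.4148 kWh/t

W = 6.4148 kWh/t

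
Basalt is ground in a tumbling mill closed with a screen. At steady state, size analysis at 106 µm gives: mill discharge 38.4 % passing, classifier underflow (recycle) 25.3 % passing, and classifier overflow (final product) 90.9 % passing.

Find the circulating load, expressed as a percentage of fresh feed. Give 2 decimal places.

CL = 400.76 %

Classifier node, passing 106 µm:
(1+r)·d = r·u + o ⇒ r = (o−d)/(d−u)
r = (90.9 − 38.4)/(38.4 − 25.3) = 52.5/13.1 = 4.0076
CL = 100·r = 400.76 %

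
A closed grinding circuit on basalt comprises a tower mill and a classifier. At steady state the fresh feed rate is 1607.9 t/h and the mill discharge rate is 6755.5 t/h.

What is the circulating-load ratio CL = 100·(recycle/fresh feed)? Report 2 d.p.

M = F + R at steady state, so:
R = M − F = 6755.5 − 1607.9 = 5147.6 t/h
CL = 100·R/F = 100·5147.6/1607.9 = 320.14 %

CL = 320.14 %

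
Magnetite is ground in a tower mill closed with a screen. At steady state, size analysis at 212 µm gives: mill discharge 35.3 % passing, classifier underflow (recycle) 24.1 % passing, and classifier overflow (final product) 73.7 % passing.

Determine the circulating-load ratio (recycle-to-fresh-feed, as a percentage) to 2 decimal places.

Two-product formula at 212 µm:
Fd + Rd = Ru + Fo ⇒ R/F = (o−d)/(d−u)
r = (73.7 − 35.3)/(35.3 − 24.1) = 38.4/11.2 = 3.4286
CL = 100·r = 342.86 %

CL = 342.86 %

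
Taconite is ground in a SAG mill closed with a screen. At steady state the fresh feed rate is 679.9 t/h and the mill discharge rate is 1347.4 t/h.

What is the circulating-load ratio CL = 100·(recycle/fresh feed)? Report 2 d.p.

M = F + R at steady state, so:
R = M − F = 1347.4 − 679.9 = 667.5 t/h
CL = 100·R/F = 100·667.5/679.9 = 98.18 %

CL = 98.18 %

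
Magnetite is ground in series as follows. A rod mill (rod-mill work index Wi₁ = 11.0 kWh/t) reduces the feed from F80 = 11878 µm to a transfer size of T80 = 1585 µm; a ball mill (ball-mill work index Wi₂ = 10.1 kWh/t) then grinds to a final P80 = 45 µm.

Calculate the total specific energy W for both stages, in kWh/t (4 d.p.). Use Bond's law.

W = 14.2730 kWh/t

W = 10 Wi (1/√P80 − 1/√F80)  [Bond]
Stage 1 (11878→1585 µm, Wi₁=11.0): W₁ = 10·11.0·(0.025118 − 0.009175) = 1.7537 kWh/t
Stage 2 (1585→45 µm, Wi₂=10.1): W₂ = 10·10.1·(0.149071 − 0.025118) = 12.5193 kWh/t
W = W₁ + W₂ = 1.7537 + 12.5193 = 14.2730 kWh/t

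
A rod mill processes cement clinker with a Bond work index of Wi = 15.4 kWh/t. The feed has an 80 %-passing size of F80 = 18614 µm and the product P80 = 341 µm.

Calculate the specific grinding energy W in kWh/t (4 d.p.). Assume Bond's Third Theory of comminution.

W = 7.2108 kWh/t

W = 10·Wi·[P80^(−½) − F80^(−½)]
1/√341 = 0.054153;  1/√18614 = 0.007330
W = 10·15.4·(0.054153 − 0.007330) = 7.2108 kWh/t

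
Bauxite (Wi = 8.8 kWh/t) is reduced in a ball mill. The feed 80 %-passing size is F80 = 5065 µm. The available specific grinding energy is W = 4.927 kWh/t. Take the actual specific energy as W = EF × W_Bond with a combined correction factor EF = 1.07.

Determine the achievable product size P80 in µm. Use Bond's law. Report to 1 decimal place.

W = 10·Wi·(P80^(-½) − F80^(-½))
W_Bond = W / EF = 4.927 / 1.07 = 4.6047 kWh/t
P80^-0.5 = F80^-0.5 + W_Bond/(10 Wi)
  = 4.6047/(10·8.8) + 1/√5065 = 0.052326 + 0.014051 = 0.066377
P80 = (1/0.066377)² = 15.0655² = 226.97 µm

P80 = 227.0 µm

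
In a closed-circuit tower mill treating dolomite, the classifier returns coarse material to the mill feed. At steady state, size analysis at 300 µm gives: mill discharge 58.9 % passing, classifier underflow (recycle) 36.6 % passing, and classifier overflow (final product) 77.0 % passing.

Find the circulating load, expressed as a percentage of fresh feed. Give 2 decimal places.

Two-product formula at 300 µm:
(1+r)d = ru + o → r = (o−d)/(d−u)
r = (77.0 − 58.9)/(58.9 − 36.6) = 18.1/22.3 = 0.8117
CL = 100·r = 81.17 %

CL = 81.17 %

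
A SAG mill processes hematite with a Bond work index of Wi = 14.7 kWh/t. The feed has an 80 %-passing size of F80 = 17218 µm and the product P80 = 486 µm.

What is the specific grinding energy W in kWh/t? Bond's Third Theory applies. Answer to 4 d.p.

W = 10 Wi (P80^-0.5 − F80^-0.5)
1/√486 = 0.045361;  1/√17218 = 0.007621
W = 10·14.7·(0.045361 − 0.007621) = 5.5478 kWh/t

W = 5.5478 kWh/t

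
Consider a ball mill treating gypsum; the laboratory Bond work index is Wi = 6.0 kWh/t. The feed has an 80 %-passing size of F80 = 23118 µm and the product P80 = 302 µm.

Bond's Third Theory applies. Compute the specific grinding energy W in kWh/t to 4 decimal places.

W_Bond = 10·Wi·(1/√P₈₀ − 1/√F₈₀)
1/√302 = 0.057544;  1/√23118 = 0.006577
W = 10·6.0·(0.057544 − 0.006577) = 3.0580 kWh/t

W = 3.0580 kWh/t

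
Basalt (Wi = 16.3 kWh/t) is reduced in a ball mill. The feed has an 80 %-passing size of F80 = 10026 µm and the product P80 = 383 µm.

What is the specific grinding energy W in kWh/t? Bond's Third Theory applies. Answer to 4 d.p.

W = 6.7010 kWh/t

W = 10·Wi·(P80^(-½) − F80^(-½))
1/√383 = 0.051098;  1/√10026 = 0.009987
W = 10·16.3·(0.051098 − 0.009987) = 6.7010 kWh/t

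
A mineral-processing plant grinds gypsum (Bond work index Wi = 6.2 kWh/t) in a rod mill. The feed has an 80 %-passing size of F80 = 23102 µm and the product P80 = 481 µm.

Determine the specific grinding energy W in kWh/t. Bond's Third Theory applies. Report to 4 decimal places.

W = 10 Wi (1/√P80 − 1/√F80)  [Bond]
1/√481 = 0.045596;  1/√23102 = 0.006579
W = 10·6.2·(0.045596 − 0.006579) = 2.4190 kWh/t

W = 2.4190 kWh/t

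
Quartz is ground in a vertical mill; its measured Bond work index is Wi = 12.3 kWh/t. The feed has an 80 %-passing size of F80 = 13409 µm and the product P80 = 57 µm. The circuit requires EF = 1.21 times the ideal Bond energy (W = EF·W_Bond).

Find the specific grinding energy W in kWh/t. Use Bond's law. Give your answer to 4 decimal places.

W = 10 Wi (P80^-0.5 − F80^-0.5)
1/√57 = 0.132453;  1/√13409 = 0.008636
W = 10·12.3·(0.132453 − 0.008636) = 15.2295 kWh/t
With EF = 1.21: W = 15.2295·1.21 = 18.4278 kWh/t

W = 18.4278 kWh/t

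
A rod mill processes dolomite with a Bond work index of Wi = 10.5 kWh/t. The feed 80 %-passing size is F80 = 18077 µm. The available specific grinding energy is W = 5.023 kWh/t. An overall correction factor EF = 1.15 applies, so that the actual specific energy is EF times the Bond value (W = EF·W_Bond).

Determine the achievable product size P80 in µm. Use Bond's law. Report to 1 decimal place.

P80 = 415.9 µm

Bond:  W = 10 Wi (1/√P − 1/√F)
W_Bond = W / EF = 5.023 / 1.15 = 4.3678 kWh/t
⇒ 1/√P80 = W_Bond/(10 Wi) + 1/√F80
  = 4.3678/(10·10.5) + 1/√18077 = 0.041598 + 0.007438 = 0.049036
P80 = (1/0.049036)² = 20.3932² = 415.88 µm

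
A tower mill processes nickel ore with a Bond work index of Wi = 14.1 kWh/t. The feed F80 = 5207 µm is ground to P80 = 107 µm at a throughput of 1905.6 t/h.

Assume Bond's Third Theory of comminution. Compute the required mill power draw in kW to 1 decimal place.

P = 22251.7 kW

W = 10·Wi·[P80^(−½) − F80^(−½)]
W = 10·14.1·(1/√107 − 1/√5207) = 10·14.1·(0.082815) = 11.6770 kWh/t
P_mill = W·ṁ = 11.6770·1905.6 = 22251.7 kW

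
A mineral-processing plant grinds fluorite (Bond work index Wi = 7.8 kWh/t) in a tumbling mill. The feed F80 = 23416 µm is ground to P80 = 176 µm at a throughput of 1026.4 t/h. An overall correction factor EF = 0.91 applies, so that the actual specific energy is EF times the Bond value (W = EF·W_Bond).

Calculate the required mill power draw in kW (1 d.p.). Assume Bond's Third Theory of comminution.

Bond: W = 10·Wi·(1/√P80 − 1/√F80)
W = 10·7.8·(1/√176 − 1/√23416) = 10·7.8·(0.068843) = 5.3697 kWh/t
With EF = 0.91: W = 5.3697·0.91 = 4.8865 kWh/t
Mill draw = 4.8865 × 1026.4 = 5015.5 kW

P = 5015.5 kW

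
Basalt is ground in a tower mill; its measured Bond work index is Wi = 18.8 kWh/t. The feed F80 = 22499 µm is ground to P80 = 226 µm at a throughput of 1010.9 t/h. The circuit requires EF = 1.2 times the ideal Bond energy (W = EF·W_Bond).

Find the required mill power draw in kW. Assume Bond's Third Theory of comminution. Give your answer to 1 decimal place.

P = 13649.8 kW

W = 10 Wi (P80^-0.5 − F80^-0.5)
W = 10·18.8·(1/√226 − 1/√22499) = 10·18.8·(0.059852) = 11.2522 kWh/t
Corrected W = EF·W_Bond = 1.2·11.2522 = 13.5027 kWh/t
Mill draw = 13.5027 × 1010.9 = 13649.8 kW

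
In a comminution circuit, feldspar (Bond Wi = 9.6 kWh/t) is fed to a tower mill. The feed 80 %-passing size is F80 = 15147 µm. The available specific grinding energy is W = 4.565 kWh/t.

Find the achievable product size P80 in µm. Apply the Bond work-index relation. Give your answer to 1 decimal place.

W = 10 Wi (P80^-0.5 − F80^-0.5)
⇒ 1/√P80 = W/(10·Wi) + 1/√F80
  = 4.5650/(10·9.6) + 1/√15147 = 0.047552 + 0.008125 = 0.055677
P80 = (1/0.055677)² = 17.9606² = 322.58 µm

P80 = 322.6 µm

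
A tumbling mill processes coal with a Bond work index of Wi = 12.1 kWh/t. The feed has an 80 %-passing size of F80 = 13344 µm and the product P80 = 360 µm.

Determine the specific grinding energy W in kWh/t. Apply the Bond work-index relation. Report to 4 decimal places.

W = 10 Wi (P80^-0.5 − F80^-0.5)
1/√360 = 0.052705;  1/√13344 = 0.008657
W = 10·12.1·(0.052705 − 0.008657) = 5.3298 kWh/t

W = 5.3298 kWh/t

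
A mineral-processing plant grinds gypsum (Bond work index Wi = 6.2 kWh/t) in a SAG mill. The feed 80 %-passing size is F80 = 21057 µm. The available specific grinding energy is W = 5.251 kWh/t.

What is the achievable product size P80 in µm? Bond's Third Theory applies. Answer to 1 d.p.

W = 10 Wi / √P80 − 10 Wi / √F80
⇒ 1/√P80 = W/(10·Wi) + 1/√F80
  = 5.2510/(10·6.2) + 1/√21057 = 0.084694 + 0.006891 = 0.091585
P80 = (1/0.091585)² = 10.9188² = 119.22 µm

P80 = 119.2 µm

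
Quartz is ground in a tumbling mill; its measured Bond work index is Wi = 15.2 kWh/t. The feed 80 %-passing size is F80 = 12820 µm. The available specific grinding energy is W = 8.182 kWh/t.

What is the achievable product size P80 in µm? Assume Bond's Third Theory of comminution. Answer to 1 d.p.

W_Bond = 10·Wi·(1/√P₈₀ − 1/√F₈₀)
1/√P80 = 1/√F80 + W/(10·Wi)
  = 8.1820/(10·15.2) + 1/√12820 = 0.053829 + 0.008832 = 0.062661
P80 = (1/0.062661)² = 15.9589² = 254.69 µm

P80 = 254.7 µm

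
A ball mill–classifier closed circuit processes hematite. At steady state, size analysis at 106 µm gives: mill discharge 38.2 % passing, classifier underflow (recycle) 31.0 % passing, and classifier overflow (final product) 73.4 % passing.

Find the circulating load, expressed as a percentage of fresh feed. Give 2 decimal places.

Classifier node, passing 106 µm:
(1+r)d = ru + o → r = (o−d)/(d−u)
r = (73.4 − 38.2)/(38.2 − 31.0) = 35.2/7.2 = 4.8889
CL = 100·r = 488.89 %

CL = 488.89 %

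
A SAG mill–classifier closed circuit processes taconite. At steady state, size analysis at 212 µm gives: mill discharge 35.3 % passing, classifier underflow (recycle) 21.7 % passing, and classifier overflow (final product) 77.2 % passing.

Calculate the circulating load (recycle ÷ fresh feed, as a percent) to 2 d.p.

Two-product formula at 212 µm:
d + r·d = r·u + o → r(d−u) = o−d
r = (77.2 − 35.3)/(35.3 − 21.7) = 41.9/13.6 = 3.0809
CL = 100·r = 308.09 %

CL = 308.09 %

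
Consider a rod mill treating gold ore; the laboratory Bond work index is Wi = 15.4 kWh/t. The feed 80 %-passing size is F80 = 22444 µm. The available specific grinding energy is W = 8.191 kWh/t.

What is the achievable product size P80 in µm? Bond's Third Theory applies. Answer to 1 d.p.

P80 = 279.0 µm

Bond:  W = 10 Wi (1/√P − 1/√F)
P80^(−½) = W/(10 Wi) + F80^(−½)
  = 8.1910/(10·15.4) + 1/√22444 = 0.053188 + 0.006675 = 0.059863
P80 = (1/0.059863)² = 16.7047² = 279.05 µm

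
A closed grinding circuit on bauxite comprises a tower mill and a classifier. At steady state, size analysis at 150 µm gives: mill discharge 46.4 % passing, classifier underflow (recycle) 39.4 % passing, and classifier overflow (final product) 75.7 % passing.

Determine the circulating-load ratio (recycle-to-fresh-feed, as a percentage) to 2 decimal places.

Let r = R/F. Size balance at 150 µm:
d + r·d = r·u + o → r(d−u) = o−d
r = (75.7 − 46.4)/(46.4 − 39.4) = 29.3/7.0 = 4.1857
CL = 100·r = 418.57 %

CL = 418.57 %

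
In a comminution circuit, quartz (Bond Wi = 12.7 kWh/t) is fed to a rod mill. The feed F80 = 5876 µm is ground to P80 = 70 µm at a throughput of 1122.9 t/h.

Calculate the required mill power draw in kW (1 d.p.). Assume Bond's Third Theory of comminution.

W = 10 Wi / √P80 − 10 Wi / √F80
W = 10·12.7·(1/√70 − 1/√5876) = 10·12.7·(0.106477) = 13.5226 kWh/t
Mill draw = 13.5226 × 1122.9 = 15184.6 kW

P = 15184.6 kW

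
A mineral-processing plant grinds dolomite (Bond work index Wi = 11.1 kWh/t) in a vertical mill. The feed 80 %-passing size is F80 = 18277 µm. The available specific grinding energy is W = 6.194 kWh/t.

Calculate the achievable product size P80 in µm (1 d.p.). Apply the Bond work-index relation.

P80 = 250.4 µm

W = 10 Wi (1/√P80 − 1/√F80)  [Bond]
⇒ 1/√P80 = W/(10 Wi) + 1/√F80
  = 6.1940/(10·11.1) + 1/√18277 = 0.055802 + 0.007397 = 0.063199
P80 = (1/0.063199)² = 15.8231² = 250.37 µm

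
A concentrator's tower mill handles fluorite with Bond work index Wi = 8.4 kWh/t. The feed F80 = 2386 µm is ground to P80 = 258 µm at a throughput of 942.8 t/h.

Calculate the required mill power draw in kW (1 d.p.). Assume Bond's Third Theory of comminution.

P = 3309.2 kW

W = 10·Wi·[P80^(−½) − F80^(−½)]
W = 10·8.4·(1/√258 − 1/√2386) = 10·8.4·(0.041785) = 3.5099 kWh/t
Power = W × throughput = 3.5099 kWh/t × 942.8 t/h = 3309.2 kW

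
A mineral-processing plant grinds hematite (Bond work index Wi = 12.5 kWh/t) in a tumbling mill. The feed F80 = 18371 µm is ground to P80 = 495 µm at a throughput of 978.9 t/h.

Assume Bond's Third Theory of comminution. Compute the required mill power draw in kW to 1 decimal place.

W = 10·Wi·(P80^(-½) − F80^(-½))
W = 10·12.5·(1/√495 − 1/√18371) = 10·12.5·(0.037569) = 4.6961 kWh/t
P = W·T = 4.6961·978.9 = 4597.0 kW

P = 4597.0 kW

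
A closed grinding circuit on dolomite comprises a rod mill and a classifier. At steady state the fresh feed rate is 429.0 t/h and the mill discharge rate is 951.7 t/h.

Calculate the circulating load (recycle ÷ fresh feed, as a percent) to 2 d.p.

CL = 121.84 %

Discharge = new feed + return, hence
R = M − F = 951.7 − 429.0 = 522.7 t/h
CL = 100·R/F = 100·522.7/429.0 = 121.84 %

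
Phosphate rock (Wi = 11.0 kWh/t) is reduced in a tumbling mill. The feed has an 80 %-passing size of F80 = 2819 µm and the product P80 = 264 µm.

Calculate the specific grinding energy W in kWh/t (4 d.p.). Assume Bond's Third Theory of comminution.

W = 4.6982 kWh/t

Bond: W = 10·Wi·(1/√P80 − 1/√F80)
1/√264 = 0.061546;  1/√2819 = 0.018834
W = 10·11.0·(0.061546 − 0.018834) = 4.6982 kWh/t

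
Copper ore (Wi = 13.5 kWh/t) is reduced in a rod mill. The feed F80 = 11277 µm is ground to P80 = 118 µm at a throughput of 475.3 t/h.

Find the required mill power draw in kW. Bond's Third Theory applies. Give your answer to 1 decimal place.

P = 5302.7 kW

W_Bond = 10·Wi·(1/√P₈₀ − 1/√F₈₀)
W = 10·13.5·(1/√118 − 1/√11277) = 10·13.5·(0.082641) = 11.1565 kWh/t
Power = W × throughput = 11.1565 kWh/t × 475.3 t/h = 5302.7 kW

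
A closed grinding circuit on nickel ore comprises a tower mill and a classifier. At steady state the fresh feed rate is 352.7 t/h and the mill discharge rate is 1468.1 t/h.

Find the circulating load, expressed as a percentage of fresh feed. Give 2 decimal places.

M = F + R at steady state, so:
R = M − F = 1468.1 − 352.7 = 1115.4 t/h
CL = 100·R/F = 100·1115.4/352.7 = 316.25 %

CL = 316.25 %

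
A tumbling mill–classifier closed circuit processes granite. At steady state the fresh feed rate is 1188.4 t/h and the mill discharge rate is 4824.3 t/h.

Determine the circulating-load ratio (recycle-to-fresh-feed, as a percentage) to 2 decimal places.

M = F + R at steady state, so:
R = M − F = 4824.3 − 1188.4 = 3635.9 t/h
CL = 100·R/F = 100·3635.9/1188.4 = 305.95 %

CL = 305.95 %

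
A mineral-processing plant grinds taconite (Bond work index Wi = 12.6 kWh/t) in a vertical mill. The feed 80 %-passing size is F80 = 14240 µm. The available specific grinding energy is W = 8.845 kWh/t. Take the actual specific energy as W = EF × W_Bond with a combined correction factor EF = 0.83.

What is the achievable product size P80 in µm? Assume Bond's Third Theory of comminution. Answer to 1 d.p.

W = 10 Wi (1/√P80 − 1/√F80)  [Bond]
W_Bond = W / EF = 8.845 / 0.83 = 10.6566 kWh/t
P80^(−½) = W_Bond/(10 Wi) + F80^(−½)
  = 10.6566/(10·12.6) + 1/√14240 = 0.084576 + 0.008380 = 0.092956
P80 = (1/0.092956)² = 10.7577² = 115.73 µm

P80 = 115.7 µm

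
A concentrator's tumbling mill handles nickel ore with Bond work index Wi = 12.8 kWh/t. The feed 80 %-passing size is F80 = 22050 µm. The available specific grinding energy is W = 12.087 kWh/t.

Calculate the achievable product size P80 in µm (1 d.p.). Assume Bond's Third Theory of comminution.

Bond: W = 10·Wi·(1/√P80 − 1/√F80)
P80^-0.5 = F80^-0.5 + W/(10 Wi)
  = 12.0870/(10·12.8) + 1/√22050 = 0.094430 + 0.006734 = 0.101164
P80 = (1/0.101164)² = 9.8849² = 97.71 µm

P80 = 97.7 µm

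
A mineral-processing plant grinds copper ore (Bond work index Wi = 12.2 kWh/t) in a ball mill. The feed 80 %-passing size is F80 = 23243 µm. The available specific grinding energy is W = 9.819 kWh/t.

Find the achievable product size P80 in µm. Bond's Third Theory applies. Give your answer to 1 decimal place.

Bond: W = 10·Wi·(1/√P80 − 1/√F80)
1/√P80 = 1/√F80 + W/(10·Wi)
  = 9.8190/(10·12.2) + 1/√23243 = 0.080484 + 0.006559 = 0.087043
P80 = (1/0.087043)² = 11.4886² = 131.99 µm

P80 = 132.0 µm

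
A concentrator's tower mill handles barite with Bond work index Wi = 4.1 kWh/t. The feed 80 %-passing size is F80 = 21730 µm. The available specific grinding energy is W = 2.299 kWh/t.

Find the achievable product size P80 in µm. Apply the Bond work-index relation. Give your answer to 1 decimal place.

Bond: W = 10·Wi·(1/√P80 − 1/√F80)
1/√P80 = 1/√F80 + W/(10·Wi)
  = 2.2990/(10·4.1) + 1/√21730 = 0.056073 + 0.006784 = 0.062857
P80 = (1/0.062857)² = 15.9091² = 253.10 µm

P80 = 253.1 µm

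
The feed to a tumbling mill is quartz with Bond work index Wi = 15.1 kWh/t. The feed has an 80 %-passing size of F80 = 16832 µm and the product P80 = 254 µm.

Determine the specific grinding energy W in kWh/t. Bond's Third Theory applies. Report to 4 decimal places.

W = 8.3107 kWh/t

Bond:  W = 10 Wi (1/√P − 1/√F)
1/√254 = 0.062746;  1/√16832 = 0.007708
W = 10·15.1·(0.062746 − 0.007708) = 8.3107 kWh/t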